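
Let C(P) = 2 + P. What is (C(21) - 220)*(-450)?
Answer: 88650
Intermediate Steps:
(C(21) - 220)*(-450) = ((2 + 21) - 220)*(-450) = (23 - 220)*(-450) = -197*(-450) = 88650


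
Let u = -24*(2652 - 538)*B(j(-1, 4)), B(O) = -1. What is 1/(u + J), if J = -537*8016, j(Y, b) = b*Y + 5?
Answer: -1/4253856 ≈ -2.3508e-7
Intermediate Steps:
j(Y, b) = 5 + Y*b (j(Y, b) = Y*b + 5 = 5 + Y*b)
u = 50736 (u = -24*(2652 - 538)*(-1) = -50736*(-1) = -24*(-2114) = 50736)
J = -4304592
1/(u + J) = 1/(50736 - 4304592) = 1/(-4253856) = -1/4253856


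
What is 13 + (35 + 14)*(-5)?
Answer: -232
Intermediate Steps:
13 + (35 + 14)*(-5) = 13 + 49*(-5) = 13 - 245 = -232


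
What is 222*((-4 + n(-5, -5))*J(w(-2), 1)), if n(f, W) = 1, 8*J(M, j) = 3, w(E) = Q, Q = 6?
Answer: -999/4 ≈ -249.75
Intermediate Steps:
w(E) = 6
J(M, j) = 3/8 (J(M, j) = (⅛)*3 = 3/8)
222*((-4 + n(-5, -5))*J(w(-2), 1)) = 222*((-4 + 1)*(3/8)) = 222*(-3*3/8) = 222*(-9/8) = -999/4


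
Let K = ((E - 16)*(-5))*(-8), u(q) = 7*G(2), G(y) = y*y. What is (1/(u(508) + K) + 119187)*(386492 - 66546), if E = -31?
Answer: 35311531853279/926 ≈ 3.8133e+10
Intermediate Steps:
G(y) = y²
u(q) = 28 (u(q) = 7*2² = 7*4 = 28)
K = -1880 (K = ((-31 - 16)*(-5))*(-8) = -47*(-5)*(-8) = 235*(-8) = -1880)
(1/(u(508) + K) + 119187)*(386492 - 66546) = (1/(28 - 1880) + 119187)*(386492 - 66546) = (1/(-1852) + 119187)*319946 = (-1/1852 + 119187)*319946 = (220734323/1852)*319946 = 35311531853279/926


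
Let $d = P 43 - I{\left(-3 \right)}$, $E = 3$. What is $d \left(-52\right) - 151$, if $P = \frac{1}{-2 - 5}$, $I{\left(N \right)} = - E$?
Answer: $\frac{87}{7} \approx 12.429$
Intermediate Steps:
$I{\left(N \right)} = -3$ ($I{\left(N \right)} = \left(-1\right) 3 = -3$)
$P = - \frac{1}{7}$ ($P = \frac{1}{-7} = - \frac{1}{7} \approx -0.14286$)
$d = - \frac{22}{7}$ ($d = \left(- \frac{1}{7}\right) 43 - -3 = - \frac{43}{7} + 3 = - \frac{22}{7} \approx -3.1429$)
$d \left(-52\right) - 151 = \left(- \frac{22}{7}\right) \left(-52\right) - 151 = \frac{1144}{7} - 151 = \frac{87}{7}$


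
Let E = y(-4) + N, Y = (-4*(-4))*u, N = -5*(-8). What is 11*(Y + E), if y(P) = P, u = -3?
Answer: -132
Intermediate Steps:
N = 40
Y = -48 (Y = -4*(-4)*(-3) = 16*(-3) = -48)
E = 36 (E = -4 + 40 = 36)
11*(Y + E) = 11*(-48 + 36) = 11*(-12) = -132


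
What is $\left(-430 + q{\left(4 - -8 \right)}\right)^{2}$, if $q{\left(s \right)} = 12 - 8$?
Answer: $181476$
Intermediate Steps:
$q{\left(s \right)} = 4$ ($q{\left(s \right)} = 12 - 8 = 4$)
$\left(-430 + q{\left(4 - -8 \right)}\right)^{2} = \left(-430 + 4\right)^{2} = \left(-426\right)^{2} = 181476$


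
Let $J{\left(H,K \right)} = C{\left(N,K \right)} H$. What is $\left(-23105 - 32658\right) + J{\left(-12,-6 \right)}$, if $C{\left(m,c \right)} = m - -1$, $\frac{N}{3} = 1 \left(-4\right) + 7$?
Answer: $-55883$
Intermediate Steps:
$N = 9$ ($N = 3 \left(1 \left(-4\right) + 7\right) = 3 \left(-4 + 7\right) = 3 \cdot 3 = 9$)
$C{\left(m,c \right)} = 1 + m$ ($C{\left(m,c \right)} = m + 1 = 1 + m$)
$J{\left(H,K \right)} = 10 H$ ($J{\left(H,K \right)} = \left(1 + 9\right) H = 10 H$)
$\left(-23105 - 32658\right) + J{\left(-12,-6 \right)} = \left(-23105 - 32658\right) + 10 \left(-12\right) = -55763 - 120 = -55883$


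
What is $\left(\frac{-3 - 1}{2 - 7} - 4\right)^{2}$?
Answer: $\frac{256}{25} \approx 10.24$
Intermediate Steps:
$\left(\frac{-3 - 1}{2 - 7} - 4\right)^{2} = \left(- \frac{4}{-5} - 4\right)^{2} = \left(\left(-4\right) \left(- \frac{1}{5}\right) - 4\right)^{2} = \left(\frac{4}{5} - 4\right)^{2} = \left(- \frac{16}{5}\right)^{2} = \frac{256}{25}$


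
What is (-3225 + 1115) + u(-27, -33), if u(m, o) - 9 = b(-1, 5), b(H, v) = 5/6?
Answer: -12601/6 ≈ -2100.2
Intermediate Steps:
b(H, v) = 5/6 (b(H, v) = 5*(1/6) = 5/6)
u(m, o) = 59/6 (u(m, o) = 9 + 5/6 = 59/6)
(-3225 + 1115) + u(-27, -33) = (-3225 + 1115) + 59/6 = -2110 + 59/6 = -12601/6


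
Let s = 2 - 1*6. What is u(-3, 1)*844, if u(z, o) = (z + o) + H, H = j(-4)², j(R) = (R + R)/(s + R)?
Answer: -844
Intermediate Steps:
s = -4 (s = 2 - 6 = -4)
j(R) = 2*R/(-4 + R) (j(R) = (R + R)/(-4 + R) = (2*R)/(-4 + R) = 2*R/(-4 + R))
H = 1 (H = (2*(-4)/(-4 - 4))² = (2*(-4)/(-8))² = (2*(-4)*(-⅛))² = 1² = 1)
u(z, o) = 1 + o + z (u(z, o) = (z + o) + 1 = (o + z) + 1 = 1 + o + z)
u(-3, 1)*844 = (1 + 1 - 3)*844 = -1*844 = -844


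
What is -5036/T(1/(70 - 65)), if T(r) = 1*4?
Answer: -1259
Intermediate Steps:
T(r) = 4
-5036/T(1/(70 - 65)) = -5036/4 = -5036*¼ = -1259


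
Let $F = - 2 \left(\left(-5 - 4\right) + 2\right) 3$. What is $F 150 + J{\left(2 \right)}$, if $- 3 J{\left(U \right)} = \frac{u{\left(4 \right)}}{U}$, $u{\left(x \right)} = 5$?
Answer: $\frac{37795}{6} \approx 6299.2$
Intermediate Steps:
$J{\left(U \right)} = - \frac{5}{3 U}$ ($J{\left(U \right)} = - \frac{5 \frac{1}{U}}{3} = - \frac{5}{3 U}$)
$F = 42$ ($F = - 2 \left(-9 + 2\right) 3 = \left(-2\right) \left(-7\right) 3 = 14 \cdot 3 = 42$)
$F 150 + J{\left(2 \right)} = 42 \cdot 150 - \frac{5}{3 \cdot 2} = 6300 - \frac{5}{6} = \frac{37795}{6}$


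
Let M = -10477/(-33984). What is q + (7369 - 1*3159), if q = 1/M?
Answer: 44142154/10477 ≈ 4213.2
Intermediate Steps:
M = 10477/33984 (M = -10477*(-1/33984) = 10477/33984 ≈ 0.30829)
q = 33984/10477 (q = 1/(10477/33984) = 33984/10477 ≈ 3.2437)
q + (7369 - 1*3159) = 33984/10477 + (7369 - 1*3159) = 33984/10477 + (7369 - 3159) = 33984/10477 + 4210 = 44142154/10477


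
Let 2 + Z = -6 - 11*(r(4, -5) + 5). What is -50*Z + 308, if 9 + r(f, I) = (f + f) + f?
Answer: 5108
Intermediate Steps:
r(f, I) = -9 + 3*f (r(f, I) = -9 + ((f + f) + f) = -9 + (2*f + f) = -9 + 3*f)
Z = -96 (Z = -2 + (-6 - 11*((-9 + 3*4) + 5)) = -2 + (-6 - 11*((-9 + 12) + 5)) = -2 + (-6 - 11*(3 + 5)) = -2 + (-6 - 11*8) = -2 + (-6 - 88) = -2 - 94 = -96)
-50*Z + 308 = -50*(-96) + 308 = 4800 + 308 = 5108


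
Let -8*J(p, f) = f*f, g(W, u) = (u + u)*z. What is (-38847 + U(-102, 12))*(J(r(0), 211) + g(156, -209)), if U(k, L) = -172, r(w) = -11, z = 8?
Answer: 2781001187/8 ≈ 3.4762e+8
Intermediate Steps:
g(W, u) = 16*u (g(W, u) = (u + u)*8 = (2*u)*8 = 16*u)
J(p, f) = -f²/8 (J(p, f) = -f*f/8 = -f²/8)
(-38847 + U(-102, 12))*(J(r(0), 211) + g(156, -209)) = (-38847 - 172)*(-⅛*211² + 16*(-209)) = -39019*(-⅛*44521 - 3344) = -39019*(-44521/8 - 3344) = -39019*(-71273/8) = 2781001187/8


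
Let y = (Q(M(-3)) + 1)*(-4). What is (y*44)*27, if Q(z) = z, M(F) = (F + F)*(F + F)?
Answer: -175824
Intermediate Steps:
M(F) = 4*F**2 (M(F) = (2*F)*(2*F) = 4*F**2)
y = -148 (y = (4*(-3)**2 + 1)*(-4) = (4*9 + 1)*(-4) = (36 + 1)*(-4) = 37*(-4) = -148)
(y*44)*27 = -148*44*27 = -6512*27 = -175824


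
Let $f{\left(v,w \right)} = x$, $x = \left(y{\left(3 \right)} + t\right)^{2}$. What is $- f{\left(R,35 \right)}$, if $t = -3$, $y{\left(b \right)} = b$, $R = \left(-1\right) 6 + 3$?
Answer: $0$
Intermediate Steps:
$R = -3$ ($R = -6 + 3 = -3$)
$x = 0$ ($x = \left(3 - 3\right)^{2} = 0^{2} = 0$)
$f{\left(v,w \right)} = 0$
$- f{\left(R,35 \right)} = \left(-1\right) 0 = 0$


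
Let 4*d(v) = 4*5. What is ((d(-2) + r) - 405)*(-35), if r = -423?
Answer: 28805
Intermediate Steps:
d(v) = 5 (d(v) = (4*5)/4 = (1/4)*20 = 5)
((d(-2) + r) - 405)*(-35) = ((5 - 423) - 405)*(-35) = (-418 - 405)*(-35) = -823*(-35) = 28805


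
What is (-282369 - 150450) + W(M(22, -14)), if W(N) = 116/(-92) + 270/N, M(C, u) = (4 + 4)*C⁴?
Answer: -9327948355679/21551552 ≈ -4.3282e+5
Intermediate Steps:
M(C, u) = 8*C⁴
W(N) = -29/23 + 270/N (W(N) = 116*(-1/92) + 270/N = -29/23 + 270/N)
(-282369 - 150450) + W(M(22, -14)) = (-282369 - 150450) + (-29/23 + 270/((8*22⁴))) = -432819 + (-29/23 + 270/((8*234256))) = -432819 + (-29/23 + 270/1874048) = -432819 + (-29/23 + 270*(1/1874048)) = -432819 + (-29/23 + 135/937024) = -432819 - 27170591/21551552 = -9327948355679/21551552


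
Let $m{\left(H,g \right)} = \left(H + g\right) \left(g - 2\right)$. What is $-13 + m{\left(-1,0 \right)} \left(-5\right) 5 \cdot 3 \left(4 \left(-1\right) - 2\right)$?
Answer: $887$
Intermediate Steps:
$m{\left(H,g \right)} = \left(-2 + g\right) \left(H + g\right)$ ($m{\left(H,g \right)} = \left(H + g\right) \left(-2 + g\right) = \left(-2 + g\right) \left(H + g\right)$)
$-13 + m{\left(-1,0 \right)} \left(-5\right) 5 \cdot 3 \left(4 \left(-1\right) - 2\right) = -13 + \left(0^{2} - -2 - 0 - 0\right) \left(-5\right) 5 \cdot 3 \left(4 \left(-1\right) - 2\right) = -13 + \left(0 + 2 + 0 + 0\right) \left(-5\right) 15 \left(-4 - 2\right) = -13 + 2 \left(-5\right) 15 \left(-6\right) = -13 + \left(-10\right) 15 \left(-6\right) = -13 - -900 = -13 + 900 = 887$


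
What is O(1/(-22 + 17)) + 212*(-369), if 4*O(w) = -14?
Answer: -156463/2 ≈ -78232.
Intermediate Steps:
O(w) = -7/2 (O(w) = (1/4)*(-14) = -7/2)
O(1/(-22 + 17)) + 212*(-369) = -7/2 + 212*(-369) = -7/2 - 78228 = -156463/2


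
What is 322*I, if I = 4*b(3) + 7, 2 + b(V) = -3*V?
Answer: -11914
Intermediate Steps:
b(V) = -2 - 3*V
I = -37 (I = 4*(-2 - 3*3) + 7 = 4*(-2 - 9) + 7 = 4*(-11) + 7 = -44 + 7 = -37)
322*I = 322*(-37) = -11914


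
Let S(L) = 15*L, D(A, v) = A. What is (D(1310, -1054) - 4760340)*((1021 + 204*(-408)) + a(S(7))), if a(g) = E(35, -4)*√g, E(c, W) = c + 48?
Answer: 391244615330 - 394999490*√105 ≈ 3.8720e+11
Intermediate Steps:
E(c, W) = 48 + c
a(g) = 83*√g (a(g) = (48 + 35)*√g = 83*√g)
(D(1310, -1054) - 4760340)*((1021 + 204*(-408)) + a(S(7))) = (1310 - 4760340)*((1021 + 204*(-408)) + 83*√(15*7)) = -4759030*((1021 - 83232) + 83*√105) = -4759030*(-82211 + 83*√105) = 391244615330 - 394999490*√105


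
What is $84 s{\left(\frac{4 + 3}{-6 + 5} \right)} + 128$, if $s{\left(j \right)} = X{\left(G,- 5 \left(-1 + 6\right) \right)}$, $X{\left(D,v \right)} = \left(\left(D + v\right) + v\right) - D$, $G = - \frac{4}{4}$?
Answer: $-4072$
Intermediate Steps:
$G = -1$ ($G = \left(-4\right) \frac{1}{4} = -1$)
$X{\left(D,v \right)} = 2 v$ ($X{\left(D,v \right)} = \left(D + 2 v\right) - D = 2 v$)
$s{\left(j \right)} = -50$ ($s{\left(j \right)} = 2 \left(- 5 \left(-1 + 6\right)\right) = 2 \left(\left(-5\right) 5\right) = 2 \left(-25\right) = -50$)
$84 s{\left(\frac{4 + 3}{-6 + 5} \right)} + 128 = 84 \left(-50\right) + 128 = -4200 + 128 = -4072$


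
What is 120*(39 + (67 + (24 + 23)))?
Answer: 18360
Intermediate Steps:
120*(39 + (67 + (24 + 23))) = 120*(39 + (67 + 47)) = 120*(39 + 114) = 120*153 = 18360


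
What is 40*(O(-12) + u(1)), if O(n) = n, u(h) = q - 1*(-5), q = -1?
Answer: -320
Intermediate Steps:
u(h) = 4 (u(h) = -1 - 1*(-5) = -1 + 5 = 4)
40*(O(-12) + u(1)) = 40*(-12 + 4) = 40*(-8) = -320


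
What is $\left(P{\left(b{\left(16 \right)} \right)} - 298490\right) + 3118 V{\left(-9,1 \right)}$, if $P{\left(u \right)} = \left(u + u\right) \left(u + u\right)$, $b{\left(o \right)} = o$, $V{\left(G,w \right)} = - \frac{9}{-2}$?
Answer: $-283435$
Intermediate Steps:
$V{\left(G,w \right)} = \frac{9}{2}$ ($V{\left(G,w \right)} = \left(-9\right) \left(- \frac{1}{2}\right) = \frac{9}{2}$)
$P{\left(u \right)} = 4 u^{2}$ ($P{\left(u \right)} = 2 u 2 u = 4 u^{2}$)
$\left(P{\left(b{\left(16 \right)} \right)} - 298490\right) + 3118 V{\left(-9,1 \right)} = \left(4 \cdot 16^{2} - 298490\right) + 3118 \cdot \frac{9}{2} = \left(4 \cdot 256 - 298490\right) + 14031 = \left(1024 - 298490\right) + 14031 = -297466 + 14031 = -283435$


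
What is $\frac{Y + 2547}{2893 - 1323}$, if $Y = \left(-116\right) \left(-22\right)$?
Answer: $\frac{5099}{1570} \approx 3.2478$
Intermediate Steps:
$Y = 2552$
$\frac{Y + 2547}{2893 - 1323} = \frac{2552 + 2547}{2893 - 1323} = \frac{5099}{1570}$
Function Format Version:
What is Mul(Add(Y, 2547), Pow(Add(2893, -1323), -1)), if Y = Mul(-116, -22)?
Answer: Rational(5099, 1570) ≈ 3.2478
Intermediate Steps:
Y = 2552
Mul(Add(Y, 2547), Pow(Add(2893, -1323), -1)) = Mul(Add(2552, 2547), Pow(Add(2893, -1323), -1)) = Mul(5099, Pow(1570, -1)) = Mul(5099, Rational(1, 1570)) = Rational(5099, 1570)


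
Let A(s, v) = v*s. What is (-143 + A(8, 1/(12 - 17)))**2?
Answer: 522729/25 ≈ 20909.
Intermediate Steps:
A(s, v) = s*v
(-143 + A(8, 1/(12 - 17)))**2 = (-143 + 8/(12 - 17))**2 = (-143 + 8/(-5))**2 = (-143 + 8*(-1/5))**2 = (-143 - 8/5)**2 = (-723/5)**2 = 522729/25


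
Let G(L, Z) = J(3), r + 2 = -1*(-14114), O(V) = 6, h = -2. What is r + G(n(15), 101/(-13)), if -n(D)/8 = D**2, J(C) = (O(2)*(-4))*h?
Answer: 14160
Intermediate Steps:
r = 14112 (r = -2 - 1*(-14114) = -2 + 14114 = 14112)
J(C) = 48 (J(C) = (6*(-4))*(-2) = -24*(-2) = 48)
n(D) = -8*D**2
G(L, Z) = 48
r + G(n(15), 101/(-13)) = 14112 + 48 = 14160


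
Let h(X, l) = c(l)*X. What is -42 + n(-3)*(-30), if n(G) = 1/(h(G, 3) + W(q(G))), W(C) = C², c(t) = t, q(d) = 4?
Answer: -324/7 ≈ -46.286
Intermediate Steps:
h(X, l) = X*l (h(X, l) = l*X = X*l)
n(G) = 1/(16 + 3*G) (n(G) = 1/(G*3 + 4²) = 1/(3*G + 16) = 1/(16 + 3*G))
-42 + n(-3)*(-30) = -42 - 30/(16 + 3*(-3)) = -42 - 30/(16 - 9) = -42 - 30/7 = -324/7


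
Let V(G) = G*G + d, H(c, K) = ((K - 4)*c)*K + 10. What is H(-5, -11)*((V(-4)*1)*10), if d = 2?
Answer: -146700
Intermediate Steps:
H(c, K) = 10 + K*c*(-4 + K) (H(c, K) = ((-4 + K)*c)*K + 10 = (c*(-4 + K))*K + 10 = K*c*(-4 + K) + 10 = 10 + K*c*(-4 + K))
V(G) = 2 + G² (V(G) = G*G + 2 = G² + 2 = 2 + G²)
H(-5, -11)*((V(-4)*1)*10) = (10 - 5*(-11)² - 4*(-11)*(-5))*(((2 + (-4)²)*1)*10) = (10 - 5*121 - 220)*(((2 + 16)*1)*10) = (10 - 605 - 220)*((18*1)*10) = -14670*10 = -815*180 = -146700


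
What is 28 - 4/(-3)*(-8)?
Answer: 52/3 ≈ 17.333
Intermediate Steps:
28 - 4/(-3)*(-8) = 28 - 4*(-⅓)*(-8) = 28 - (-4)*(-8)/3 = 28 - 1*32/3 = 28 - 32/3 = 52/3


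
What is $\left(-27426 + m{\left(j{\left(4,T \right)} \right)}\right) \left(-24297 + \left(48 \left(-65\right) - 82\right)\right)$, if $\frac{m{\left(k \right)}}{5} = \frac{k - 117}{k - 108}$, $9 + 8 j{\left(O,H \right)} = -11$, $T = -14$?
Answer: $\frac{166642592549}{221} \approx 7.5404 \cdot 10^{8}$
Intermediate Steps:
$j{\left(O,H \right)} = - \frac{5}{2}$ ($j{\left(O,H \right)} = - \frac{9}{8} + \frac{1}{8} \left(-11\right) = - \frac{9}{8} - \frac{11}{8} = - \frac{5}{2}$)
$m{\left(k \right)} = \frac{5 \left(-117 + k\right)}{-108 + k}$ ($m{\left(k \right)} = 5 \frac{k - 117}{k - 108} = 5 \frac{-117 + k}{-108 + k} = \frac{5 \left(-117 + k\right)}{-108 + k}$)
$\left(-27426 + m{\left(j{\left(4,T \right)} \right)}\right) \left(-24297 + \left(48 \left(-65\right) - 82\right)\right) = \left(-27426 + \frac{5 \left(-117 - \frac{5}{2}\right)}{-108 - \frac{5}{2}}\right) \left(-24297 + \left(48 \left(-65\right) - 82\right)\right) = \left(-27426 + 5 \frac{1}{- \frac{221}{2}} \left(- \frac{239}{2}\right)\right) \left(-24297 - 3202\right) = \left(-27426 + 5 \left(- \frac{2}{221}\right) \left(- \frac{239}{2}\right)\right) \left(-24297 - 3202\right) = \left(-27426 + \frac{1195}{221}\right) \left(-27499\right) = \left(- \frac{6059951}{221}\right) \left(-27499\right) = \frac{166642592549}{221}$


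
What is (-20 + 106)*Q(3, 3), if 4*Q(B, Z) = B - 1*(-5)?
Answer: 172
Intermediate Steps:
Q(B, Z) = 5/4 + B/4 (Q(B, Z) = (B - 1*(-5))/4 = (B + 5)/4 = (5 + B)/4 = 5/4 + B/4)
(-20 + 106)*Q(3, 3) = (-20 + 106)*(5/4 + (¼)*3) = 86*(5/4 + ¾) = 86*2 = 172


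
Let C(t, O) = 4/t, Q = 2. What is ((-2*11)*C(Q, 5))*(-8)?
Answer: 352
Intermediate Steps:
((-2*11)*C(Q, 5))*(-8) = ((-2*11)*(4/2))*(-8) = -88/2*(-8) = -22*2*(-8) = -44*(-8) = 352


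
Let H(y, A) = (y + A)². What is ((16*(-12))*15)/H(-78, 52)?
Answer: -720/169 ≈ -4.2604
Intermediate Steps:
H(y, A) = (A + y)²
((16*(-12))*15)/H(-78, 52) = ((16*(-12))*15)/((52 - 78)²) = (-192*15)/((-26)²) = -2880/676 = -2880*1/676 = -720/169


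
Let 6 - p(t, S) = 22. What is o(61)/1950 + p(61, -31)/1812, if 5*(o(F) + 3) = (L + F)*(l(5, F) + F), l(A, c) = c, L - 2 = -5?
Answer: 1053211/1472250 ≈ 0.71537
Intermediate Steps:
L = -3 (L = 2 - 5 = -3)
p(t, S) = -16 (p(t, S) = 6 - 1*22 = 6 - 22 = -16)
o(F) = -3 + 2*F*(-3 + F)/5 (o(F) = -3 + ((-3 + F)*(F + F))/5 = -3 + ((-3 + F)*(2*F))/5 = -3 + (2*F*(-3 + F))/5 = -3 + 2*F*(-3 + F)/5)
o(61)/1950 + p(61, -31)/1812 = (-3 - 6/5*61 + (⅖)*61²)/1950 - 16/1812 = (-3 - 366/5 + (⅖)*3721)*(1/1950) - 16*1/1812 = (-3 - 366/5 + 7442/5)*(1/1950) - 4/453 = (7061/5)*(1/1950) - 4/453 = 7061/9750 - 4/453 = 1053211/1472250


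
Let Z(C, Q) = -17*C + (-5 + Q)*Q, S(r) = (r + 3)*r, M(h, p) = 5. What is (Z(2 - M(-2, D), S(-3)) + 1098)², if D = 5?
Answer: 1320201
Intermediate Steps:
S(r) = r*(3 + r) (S(r) = (3 + r)*r = r*(3 + r))
Z(C, Q) = -17*C + Q*(-5 + Q)
(Z(2 - M(-2, D), S(-3)) + 1098)² = (((-3*(3 - 3))² - 17*(2 - 1*5) - (-15)*(3 - 3)) + 1098)² = (((-3*0)² - 17*(2 - 5) - (-15)*0) + 1098)² = ((0² - 17*(-3) - 5*0) + 1098)² = ((0 + 51 + 0) + 1098)² = (51 + 1098)² = 1149² = 1320201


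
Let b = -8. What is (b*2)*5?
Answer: -80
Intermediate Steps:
(b*2)*5 = -8*2*5 = -16*5 = -80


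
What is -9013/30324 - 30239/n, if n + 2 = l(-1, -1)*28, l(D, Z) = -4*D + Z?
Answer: -458853251/1243284 ≈ -369.07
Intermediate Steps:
l(D, Z) = Z - 4*D
n = 82 (n = -2 + (-1 - 4*(-1))*28 = -2 + (-1 + 4)*28 = -2 + 3*28 = -2 + 84 = 82)
-9013/30324 - 30239/n = -9013/30324 - 30239/82 = -458853251/1243284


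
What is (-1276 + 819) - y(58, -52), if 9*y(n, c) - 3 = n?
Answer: -4174/9 ≈ -463.78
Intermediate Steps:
y(n, c) = ⅓ + n/9
(-1276 + 819) - y(58, -52) = (-1276 + 819) - (⅓ + (⅑)*58) = -457 - (⅓ + 58/9) = -457 - 1*61/9 = -457 - 61/9 = -4174/9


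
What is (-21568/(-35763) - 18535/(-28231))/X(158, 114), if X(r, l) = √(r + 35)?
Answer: 181679059*√193/27836810547 ≈ 0.090670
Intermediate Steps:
X(r, l) = √(35 + r)
(-21568/(-35763) - 18535/(-28231))/X(158, 114) = (-21568/(-35763) - 18535/(-28231))/(√(35 + 158)) = (-21568*(-1/35763) - 18535*(-1/28231))/(√193) = (21568/35763 + 18535/28231)*(√193/193) = 181679059*(√193/193)/144232179 = 181679059*√193/27836810547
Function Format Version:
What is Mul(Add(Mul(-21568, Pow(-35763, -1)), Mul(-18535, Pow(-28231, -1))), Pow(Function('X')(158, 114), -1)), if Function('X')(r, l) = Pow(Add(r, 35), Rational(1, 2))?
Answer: Mul(Rational(181679059, 27836810547), Pow(193, Rational(1, 2))) ≈ 0.090670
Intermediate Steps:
Function('X')(r, l) = Pow(Add(35, r), Rational(1, 2))
Mul(Add(Mul(-21568, Pow(-35763, -1)), Mul(-18535, Pow(-28231, -1))), Pow(Function('X')(158, 114), -1)) = Mul(Add(Mul(-21568, Pow(-35763, -1)), Mul(-18535, Pow(-28231, -1))), Pow(Pow(Add(35, 158), Rational(1, 2)), -1)) = Mul(Add(Mul(-21568, Rational(-1, 35763)), Mul(-18535, Rational(-1, 28231))), Pow(Pow(193, Rational(1, 2)), -1)) = Mul(Add(Rational(21568, 35763), Rational(18535, 28231)), Mul(Rational(1, 193), Pow(193, Rational(1, 2)))) = Mul(Rational(181679059, 144232179), Mul(Rational(1, 193), Pow(193, Rational(1, 2)))) = Mul(Rational(181679059, 27836810547), Pow(193, Rational(1, 2)))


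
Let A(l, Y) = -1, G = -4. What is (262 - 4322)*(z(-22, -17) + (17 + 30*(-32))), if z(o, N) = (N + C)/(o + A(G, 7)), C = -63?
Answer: 87732540/23 ≈ 3.8145e+6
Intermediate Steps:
z(o, N) = (-63 + N)/(-1 + o) (z(o, N) = (N - 63)/(o - 1) = (-63 + N)/(-1 + o))
(262 - 4322)*(z(-22, -17) + (17 + 30*(-32))) = (262 - 4322)*((-63 - 17)/(-1 - 22) + (17 + 30*(-32))) = -4060*(-80/(-23) + (17 - 960)) = -4060*(-1/23*(-80) - 943) = -4060*(80/23 - 943) = -4060*(-21609/23) = 87732540/23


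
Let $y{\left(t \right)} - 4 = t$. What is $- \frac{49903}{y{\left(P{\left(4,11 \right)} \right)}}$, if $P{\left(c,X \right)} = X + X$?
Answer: $- \frac{49903}{26} \approx -1919.3$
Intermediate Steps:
$P{\left(c,X \right)} = 2 X$
$y{\left(t \right)} = 4 + t$
$- \frac{49903}{y{\left(P{\left(4,11 \right)} \right)}} = - \frac{49903}{4 + 2 \cdot 11} = - \frac{49903}{4 + 22} = - \frac{49903}{26}$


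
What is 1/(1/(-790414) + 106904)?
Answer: 790414/84498418255 ≈ 9.3542e-6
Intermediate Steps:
1/(1/(-790414) + 106904) = 1/(-1/790414 + 106904) = 1/(84498418255/790414) = 790414/84498418255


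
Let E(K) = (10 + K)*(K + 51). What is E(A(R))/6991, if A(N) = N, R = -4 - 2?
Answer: 180/6991 ≈ 0.025747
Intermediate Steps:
R = -6
E(K) = (10 + K)*(51 + K)
E(A(R))/6991 = (510 + (-6)² + 61*(-6))/6991 = (510 + 36 - 366)*(1/6991) = 180*(1/6991) = 180/6991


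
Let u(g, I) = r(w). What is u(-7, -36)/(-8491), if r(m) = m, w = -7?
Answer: 1/1213 ≈ 0.00082440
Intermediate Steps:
u(g, I) = -7
u(-7, -36)/(-8491) = -7/(-8491) = -7*(-1/8491) = 1/1213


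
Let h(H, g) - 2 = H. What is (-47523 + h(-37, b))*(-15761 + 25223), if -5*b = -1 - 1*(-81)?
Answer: -449993796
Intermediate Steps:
b = -16 (b = -(-1 - 1*(-81))/5 = -(-1 + 81)/5 = -1/5*80 = -16)
h(H, g) = 2 + H
(-47523 + h(-37, b))*(-15761 + 25223) = (-47523 + (2 - 37))*(-15761 + 25223) = (-47523 - 35)*9462 = -47558*9462 = -449993796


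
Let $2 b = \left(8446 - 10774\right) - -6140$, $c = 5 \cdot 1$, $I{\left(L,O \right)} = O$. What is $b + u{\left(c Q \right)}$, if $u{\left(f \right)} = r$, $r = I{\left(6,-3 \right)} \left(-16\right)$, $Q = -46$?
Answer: $1954$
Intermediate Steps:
$c = 5$
$b = 1906$ ($b = \frac{\left(8446 - 10774\right) - -6140}{2} = \frac{-2328 + 6140}{2} = \frac{1}{2} \cdot 3812 = 1906$)
$r = 48$ ($r = \left(-3\right) \left(-16\right) = 48$)
$u{\left(f \right)} = 48$
$b + u{\left(c Q \right)} = 1906 + 48 = 1954$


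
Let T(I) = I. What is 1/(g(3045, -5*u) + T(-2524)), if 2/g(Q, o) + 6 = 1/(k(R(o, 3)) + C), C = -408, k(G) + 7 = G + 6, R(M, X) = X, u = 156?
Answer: -2437/6151800 ≈ -0.00039614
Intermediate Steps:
k(G) = -1 + G (k(G) = -7 + (G + 6) = -7 + (6 + G) = -1 + G)
g(Q, o) = -812/2437 (g(Q, o) = 2/(-6 + 1/((-1 + 3) - 408)) = 2/(-6 + 1/(2 - 408)) = 2/(-6 + 1/(-406)) = 2/(-6 - 1/406) = 2/(-2437/406) = 2*(-406/2437) = -812/2437)
1/(g(3045, -5*u) + T(-2524)) = 1/(-812/2437 - 2524) = 1/(-6151800/2437) = -2437/6151800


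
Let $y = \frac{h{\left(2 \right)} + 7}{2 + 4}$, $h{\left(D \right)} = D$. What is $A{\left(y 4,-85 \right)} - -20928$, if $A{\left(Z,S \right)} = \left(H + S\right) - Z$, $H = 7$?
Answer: $20844$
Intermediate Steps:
$y = \frac{3}{2}$ ($y = \frac{2 + 7}{2 + 4} = \frac{9}{6} = 9 \cdot \frac{1}{6} = \frac{3}{2} \approx 1.5$)
$A{\left(Z,S \right)} = 7 + S - Z$ ($A{\left(Z,S \right)} = \left(7 + S\right) - Z = 7 + S - Z$)
$A{\left(y 4,-85 \right)} - -20928 = \left(7 - 85 - \frac{3}{2} \cdot 4\right) - -20928 = \left(7 - 85 - 6\right) + 20928 = -84 + 20928 = 20844$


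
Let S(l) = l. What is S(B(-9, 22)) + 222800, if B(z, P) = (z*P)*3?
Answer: 222206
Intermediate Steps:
B(z, P) = 3*P*z (B(z, P) = (P*z)*3 = 3*P*z)
S(B(-9, 22)) + 222800 = 3*22*(-9) + 222800 = -594 + 222800 = 222206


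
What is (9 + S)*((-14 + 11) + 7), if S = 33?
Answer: 168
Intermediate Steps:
(9 + S)*((-14 + 11) + 7) = (9 + 33)*((-14 + 11) + 7) = 42*(-3 + 7) = 42*4 = 168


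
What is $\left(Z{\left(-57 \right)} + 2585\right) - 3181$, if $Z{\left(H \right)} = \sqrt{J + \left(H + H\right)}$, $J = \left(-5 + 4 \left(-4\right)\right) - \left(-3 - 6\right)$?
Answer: $-596 + 3 i \sqrt{14} \approx -596.0 + 11.225 i$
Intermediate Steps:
$J = -12$ ($J = \left(-5 - 16\right) - \left(-3 - 6\right) = -21 - -9 = -21 + 9 = -12$)
$Z{\left(H \right)} = \sqrt{-12 + 2 H}$ ($Z{\left(H \right)} = \sqrt{-12 + \left(H + H\right)} = \sqrt{-12 + 2 H}$)
$\left(Z{\left(-57 \right)} + 2585\right) - 3181 = \left(\sqrt{-12 + 2 \left(-57\right)} + 2585\right) - 3181 = \left(\sqrt{-12 - 114} + 2585\right) - 3181 = \left(\sqrt{-126} + 2585\right) - 3181 = \left(3 i \sqrt{14} + 2585\right) - 3181 = \left(2585 + 3 i \sqrt{14}\right) - 3181 = -596 + 3 i \sqrt{14}$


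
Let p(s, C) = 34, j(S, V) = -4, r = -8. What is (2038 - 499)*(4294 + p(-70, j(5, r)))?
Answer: 6660792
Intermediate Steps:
(2038 - 499)*(4294 + p(-70, j(5, r))) = (2038 - 499)*(4294 + 34) = 1539*4328 = 6660792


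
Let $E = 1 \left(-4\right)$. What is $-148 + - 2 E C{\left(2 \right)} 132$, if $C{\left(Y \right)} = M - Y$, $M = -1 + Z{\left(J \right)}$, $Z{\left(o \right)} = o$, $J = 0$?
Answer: $-3316$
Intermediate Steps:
$E = -4$
$M = -1$ ($M = -1 + 0 = -1$)
$C{\left(Y \right)} = -1 - Y$
$-148 + - 2 E C{\left(2 \right)} 132 = -148 + \left(-2\right) \left(-4\right) \left(-1 - 2\right) 132 = -148 + 8 \left(-1 - 2\right) 132 = -148 + 8 \left(-3\right) 132 = -148 - 3168 = -3316$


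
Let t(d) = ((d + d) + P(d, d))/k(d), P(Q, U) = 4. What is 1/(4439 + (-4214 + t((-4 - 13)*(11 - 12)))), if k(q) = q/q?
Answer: 1/263 ≈ 0.0038023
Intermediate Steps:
k(q) = 1
t(d) = 4 + 2*d (t(d) = ((d + d) + 4)/1 = (2*d + 4)*1 = (4 + 2*d)*1 = 4 + 2*d)
1/(4439 + (-4214 + t((-4 - 13)*(11 - 12)))) = 1/(4439 + (-4214 + (4 + 2*((-4 - 13)*(11 - 12))))) = 1/(4439 + (-4214 + (4 + 2*(-17*(-1))))) = 1/(4439 + (-4214 + (4 + 2*17))) = 1/(4439 + (-4214 + (4 + 34))) = 1/(4439 + (-4214 + 38)) = 1/(4439 - 4176) = 1/263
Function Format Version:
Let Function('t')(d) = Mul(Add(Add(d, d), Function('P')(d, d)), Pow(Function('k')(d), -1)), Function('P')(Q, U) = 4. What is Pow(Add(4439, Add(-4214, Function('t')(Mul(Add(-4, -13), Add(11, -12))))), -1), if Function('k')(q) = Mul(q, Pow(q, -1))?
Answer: Rational(1, 263) ≈ 0.0038023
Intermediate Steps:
Function('k')(q) = 1
Function('t')(d) = Add(4, Mul(2, d)) (Function('t')(d) = Mul(Add(Add(d, d), 4), Pow(1, -1)) = Mul(Add(Mul(2, d), 4), 1) = Mul(Add(4, Mul(2, d)), 1) = Add(4, Mul(2, d)))
Pow(Add(4439, Add(-4214, Function('t')(Mul(Add(-4, -13), Add(11, -12))))), -1) = Pow(Add(4439, Add(-4214, Add(4, Mul(2, Mul(Add(-4, -13), Add(11, -12)))))), -1) = Pow(Add(4439, Add(-4214, Add(4, Mul(2, Mul(-17, -1))))), -1) = Pow(Add(4439, Add(-4214, Add(4, Mul(2, 17)))), -1) = Pow(Add(4439, Add(-4214, Add(4, 34))), -1) = Pow(Add(4439, Add(-4214, 38)), -1) = Pow(Add(4439, -4176), -1) = Pow(263, -1) = Rational(1, 263)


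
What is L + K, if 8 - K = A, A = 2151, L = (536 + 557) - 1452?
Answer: -2502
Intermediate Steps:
L = -359 (L = 1093 - 1452 = -359)
K = -2143 (K = 8 - 1*2151 = 8 - 2151 = -2143)
L + K = -359 - 2143 = -2502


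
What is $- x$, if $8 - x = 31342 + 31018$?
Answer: $62352$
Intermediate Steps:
$x = -62352$ ($x = 8 - \left(31342 + 31018\right) = 8 - 62360 = -62352$)
$- x = \left(-1\right) \left(-62352\right) = 62352$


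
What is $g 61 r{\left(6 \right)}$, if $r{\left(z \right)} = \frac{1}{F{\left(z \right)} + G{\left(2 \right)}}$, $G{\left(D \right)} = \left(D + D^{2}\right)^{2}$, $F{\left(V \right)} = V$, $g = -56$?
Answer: $- \frac{244}{3} \approx -81.333$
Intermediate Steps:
$r{\left(z \right)} = \frac{1}{36 + z}$ ($r{\left(z \right)} = \frac{1}{z + 2^{2} \left(1 + 2\right)^{2}} = \frac{1}{z + 4 \cdot 3^{2}} = \frac{1}{z + 4 \cdot 9} = \frac{1}{z + 36} = \frac{1}{36 + z}$)
$g 61 r{\left(6 \right)} = \frac{\left(-56\right) 61}{36 + 6} = - \frac{3416}{42} = \left(-3416\right) \frac{1}{42} = - \frac{244}{3}$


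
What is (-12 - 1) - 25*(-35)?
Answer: 862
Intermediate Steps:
(-12 - 1) - 25*(-35) = -13 + 875 = 862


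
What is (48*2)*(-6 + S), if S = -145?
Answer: -14496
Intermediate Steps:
(48*2)*(-6 + S) = (48*2)*(-6 - 145) = 96*(-151) = -14496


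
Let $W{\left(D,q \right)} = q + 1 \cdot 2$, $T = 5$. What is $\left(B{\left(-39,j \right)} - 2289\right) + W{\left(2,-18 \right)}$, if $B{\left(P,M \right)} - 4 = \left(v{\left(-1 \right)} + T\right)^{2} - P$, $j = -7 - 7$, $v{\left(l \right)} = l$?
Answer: $-2246$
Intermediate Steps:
$W{\left(D,q \right)} = 2 + q$ ($W{\left(D,q \right)} = q + 2 = 2 + q$)
$j = -14$ ($j = -7 - 7 = -14$)
$B{\left(P,M \right)} = 20 - P$ ($B{\left(P,M \right)} = 4 - \left(P - \left(-1 + 5\right)^{2}\right) = 4 - \left(-16 + P\right) = 20 - P$)
$\left(B{\left(-39,j \right)} - 2289\right) + W{\left(2,-18 \right)} = \left(\left(20 - -39\right) - 2289\right) + \left(2 - 18\right) = \left(\left(20 + 39\right) - 2289\right) - 16 = \left(59 - 2289\right) - 16 = -2230 - 16 = -2246$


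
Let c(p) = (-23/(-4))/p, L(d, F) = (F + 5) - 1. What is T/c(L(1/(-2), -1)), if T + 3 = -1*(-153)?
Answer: 1800/23 ≈ 78.261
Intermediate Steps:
L(d, F) = 4 + F (L(d, F) = (5 + F) - 1 = 4 + F)
c(p) = 23/(4*p) (c(p) = (-23*(-1/4))/p = 23/(4*p))
T = 150 (T = -3 - 1*(-153) = -3 + 153 = 150)
T/c(L(1/(-2), -1)) = 150/((23/(4*(4 - 1)))) = 150/(((23/4)/3)) = 150/(((23/4)*(1/3))) = 150/(23/12) = 150*(12/23) = 1800/23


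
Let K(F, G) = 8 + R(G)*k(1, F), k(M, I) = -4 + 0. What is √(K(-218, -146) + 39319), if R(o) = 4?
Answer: √39311 ≈ 198.27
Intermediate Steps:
k(M, I) = -4
K(F, G) = -8 (K(F, G) = 8 + 4*(-4) = 8 - 16 = -8)
√(K(-218, -146) + 39319) = √(-8 + 39319) = √39311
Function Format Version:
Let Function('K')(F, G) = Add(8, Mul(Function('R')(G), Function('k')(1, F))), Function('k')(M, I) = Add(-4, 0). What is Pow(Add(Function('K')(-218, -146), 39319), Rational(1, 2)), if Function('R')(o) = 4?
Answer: Pow(39311, Rational(1, 2)) ≈ 198.27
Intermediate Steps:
Function('k')(M, I) = -4
Function('K')(F, G) = -8 (Function('K')(F, G) = Add(8, Mul(4, -4)) = Add(8, -16) = -8)
Pow(Add(Function('K')(-218, -146), 39319), Rational(1, 2)) = Pow(Add(-8, 39319), Rational(1, 2)) = Pow(39311, Rational(1, 2))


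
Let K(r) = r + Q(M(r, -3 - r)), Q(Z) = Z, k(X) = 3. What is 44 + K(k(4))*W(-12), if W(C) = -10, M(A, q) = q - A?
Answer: 104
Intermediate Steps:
K(r) = -3 - r (K(r) = r + ((-3 - r) - r) = r + (-3 - 2*r) = -3 - r)
44 + K(k(4))*W(-12) = 44 + (-3 - 1*3)*(-10) = 44 + (-3 - 3)*(-10) = 44 - 6*(-10) = 44 + 60 = 104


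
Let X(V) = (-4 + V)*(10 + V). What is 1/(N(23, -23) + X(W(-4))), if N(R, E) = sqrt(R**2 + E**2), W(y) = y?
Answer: -24/623 - 23*sqrt(2)/1246 ≈ -0.064628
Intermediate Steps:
N(R, E) = sqrt(E**2 + R**2)
1/(N(23, -23) + X(W(-4))) = 1/(sqrt((-23)**2 + 23**2) + (-40 + (-4)**2 + 6*(-4))) = 1/(sqrt(529 + 529) + (-40 + 16 - 24)) = 1/(sqrt(1058) - 48) = 1/(23*sqrt(2) - 48) = 1/(-48 + 23*sqrt(2))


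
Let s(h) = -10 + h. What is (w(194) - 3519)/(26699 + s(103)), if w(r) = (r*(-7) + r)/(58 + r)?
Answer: -18499/140658 ≈ -0.13152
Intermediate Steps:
w(r) = -6*r/(58 + r) (w(r) = (-7*r + r)/(58 + r) = (-6*r)/(58 + r) = -6*r/(58 + r))
(w(194) - 3519)/(26699 + s(103)) = (-6*194/(58 + 194) - 3519)/(26699 + (-10 + 103)) = (-6*194/252 - 3519)/(26699 + 93) = (-6*194*1/252 - 3519)/26792 = (-97/21 - 3519)*(1/26792) = -73996/21*1/26792 = -18499/140658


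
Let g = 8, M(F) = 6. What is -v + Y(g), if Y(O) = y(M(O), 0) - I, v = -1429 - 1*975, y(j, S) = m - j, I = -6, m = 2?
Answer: 2406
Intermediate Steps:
y(j, S) = 2 - j
v = -2404 (v = -1429 - 975 = -2404)
Y(O) = 2 (Y(O) = (2 - 1*6) - 1*(-6) = (2 - 6) + 6 = -4 + 6 = 2)
-v + Y(g) = -1*(-2404) + 2 = 2404 + 2 = 2406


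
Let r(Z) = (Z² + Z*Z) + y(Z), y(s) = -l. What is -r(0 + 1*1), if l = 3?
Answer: 1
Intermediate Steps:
y(s) = -3 (y(s) = -1*3 = -3)
r(Z) = -3 + 2*Z² (r(Z) = (Z² + Z*Z) - 3 = (Z² + Z²) - 3 = 2*Z² - 3 = -3 + 2*Z²)
-r(0 + 1*1) = -(-3 + 2*(0 + 1*1)²) = -(-3 + 2*(0 + 1)²) = -(-3 + 2*1²) = -(-3 + 2*1) = -(-3 + 2) = -1*(-1) = 1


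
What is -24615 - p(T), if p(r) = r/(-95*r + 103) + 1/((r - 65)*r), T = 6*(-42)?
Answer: -47276804553655/1920651012 ≈ -24615.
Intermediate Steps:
T = -252
p(r) = r/(103 - 95*r) + 1/(r*(-65 + r)) (p(r) = r/(103 - 95*r) + 1/((-65 + r)*r) = r/(103 - 95*r) + 1/(r*(-65 + r)))
-24615 - p(T) = -24615 - (-103 - 1*(-252)³ + 65*(-252)² + 95*(-252))/((-252)*(6695 - 6278*(-252) + 95*(-252)²)) = -24615 - (-1)*(-103 - 1*(-16003008) + 65*63504 - 23940)/(252*(6695 + 1582056 + 95*63504)) = -24615 - (-1)*(-103 + 16003008 + 4127760 - 23940)/(252*(6695 + 1582056 + 6032880)) = -24615 - (-1)*20106725/(252*7621631) = -24615 - 1*(-20106725/1920651012) = -24615 + 20106725/1920651012 = -47276804553655/1920651012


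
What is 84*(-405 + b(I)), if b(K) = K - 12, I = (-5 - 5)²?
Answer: -26628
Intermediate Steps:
I = 100 (I = (-10)² = 100)
b(K) = -12 + K
84*(-405 + b(I)) = 84*(-405 + (-12 + 100)) = 84*(-405 + 88) = 84*(-317) = -26628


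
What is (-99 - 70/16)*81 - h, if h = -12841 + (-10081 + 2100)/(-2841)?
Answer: 101476333/22728 ≈ 4464.8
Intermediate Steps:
h = -36473300/2841 (h = -12841 - 7981*(-1/2841) = -12841 + 7981/2841 = -36473300/2841 ≈ -12838.)
(-99 - 70/16)*81 - h = (-99 - 70/16)*81 - 1*(-36473300/2841) = (-99 - 70*1/16)*81 + 36473300/2841 = (-99 - 35/8)*81 + 36473300/2841 = -827/8*81 + 36473300/2841 = -66987/8 + 36473300/2841 = 101476333/22728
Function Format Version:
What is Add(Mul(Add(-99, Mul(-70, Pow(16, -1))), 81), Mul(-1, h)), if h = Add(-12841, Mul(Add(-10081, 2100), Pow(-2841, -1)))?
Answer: Rational(101476333, 22728) ≈ 4464.8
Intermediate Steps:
h = Rational(-36473300, 2841) (h = Add(-12841, Mul(-7981, Rational(-1, 2841))) = Add(-12841, Rational(7981, 2841)) = Rational(-36473300, 2841) ≈ -12838.)
Add(Mul(Add(-99, Mul(-70, Pow(16, -1))), 81), Mul(-1, h)) = Add(Mul(Add(-99, Mul(-70, Pow(16, -1))), 81), Mul(-1, Rational(-36473300, 2841))) = Add(Mul(Add(-99, Mul(-70, Rational(1, 16))), 81), Rational(36473300, 2841)) = Add(Mul(Add(-99, Rational(-35, 8)), 81), Rational(36473300, 2841)) = Add(Mul(Rational(-827, 8), 81), Rational(36473300, 2841)) = Add(Rational(-66987, 8), Rational(36473300, 2841)) = Rational(101476333, 22728)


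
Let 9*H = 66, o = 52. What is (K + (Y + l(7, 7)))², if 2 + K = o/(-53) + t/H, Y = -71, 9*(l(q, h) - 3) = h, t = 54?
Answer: 108715278400/27531009 ≈ 3948.8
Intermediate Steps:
l(q, h) = 3 + h/9
H = 22/3 (H = (⅑)*66 = 22/3 ≈ 7.3333)
K = 2555/583 (K = -2 + (52/(-53) + 54/(22/3)) = -2 + (52*(-1/53) + 54*(3/22)) = -2 + (-52/53 + 81/11) = -2 + 3721/583 = 2555/583 ≈ 4.3825)
(K + (Y + l(7, 7)))² = (2555/583 + (-71 + (3 + (⅑)*7)))² = (2555/583 + (-71 + (3 + 7/9)))² = (2555/583 + (-71 + 34/9))² = (2555/583 - 605/9)² = (-329720/5247)² = 108715278400/27531009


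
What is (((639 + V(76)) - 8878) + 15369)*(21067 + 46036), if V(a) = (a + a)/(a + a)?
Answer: 478511493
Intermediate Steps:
V(a) = 1 (V(a) = (2*a)/((2*a)) = (2*a)*(1/(2*a)) = 1)
(((639 + V(76)) - 8878) + 15369)*(21067 + 46036) = (((639 + 1) - 8878) + 15369)*(21067 + 46036) = ((640 - 8878) + 15369)*67103 = (-8238 + 15369)*67103 = 7131*67103 = 478511493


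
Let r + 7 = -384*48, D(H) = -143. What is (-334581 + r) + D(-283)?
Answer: -353163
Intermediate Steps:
r = -18439 (r = -7 - 384*48 = -7 - 18432 = -18439)
(-334581 + r) + D(-283) = (-334581 - 18439) - 143 = -353020 - 143 = -353163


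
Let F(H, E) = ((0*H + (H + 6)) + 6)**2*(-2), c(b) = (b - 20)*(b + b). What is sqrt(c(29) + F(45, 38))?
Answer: 6*I*sqrt(166) ≈ 77.305*I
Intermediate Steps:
c(b) = 2*b*(-20 + b) (c(b) = (-20 + b)*(2*b) = 2*b*(-20 + b))
F(H, E) = -2*(12 + H)**2 (F(H, E) = ((0 + (6 + H)) + 6)**2*(-2) = ((6 + H) + 6)**2*(-2) = (12 + H)**2*(-2) = -2*(12 + H)**2)
sqrt(c(29) + F(45, 38)) = sqrt(2*29*(-20 + 29) - 2*(12 + 45)**2) = sqrt(2*29*9 - 2*57**2) = sqrt(522 - 2*3249) = sqrt(522 - 6498) = sqrt(-5976) = 6*I*sqrt(166)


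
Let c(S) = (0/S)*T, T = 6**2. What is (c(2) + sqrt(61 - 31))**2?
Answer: 30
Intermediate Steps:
T = 36
c(S) = 0 (c(S) = (0/S)*36 = 0*36 = 0)
(c(2) + sqrt(61 - 31))**2 = (0 + sqrt(61 - 31))**2 = (0 + sqrt(30))**2 = (sqrt(30))**2 = 30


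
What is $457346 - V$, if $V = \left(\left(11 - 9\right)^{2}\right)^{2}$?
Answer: $457330$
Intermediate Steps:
$V = 16$ ($V = \left(2^{2}\right)^{2} = 4^{2} = 16$)
$457346 - V = 457346 - 16 = 457330$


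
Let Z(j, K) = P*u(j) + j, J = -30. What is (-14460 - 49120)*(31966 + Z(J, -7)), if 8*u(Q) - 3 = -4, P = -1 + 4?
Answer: -4060934075/2 ≈ -2.0305e+9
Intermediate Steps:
P = 3
u(Q) = -1/8 (u(Q) = 3/8 + (1/8)*(-4) = 3/8 - 1/2 = -1/8)
Z(j, K) = -3/8 + j (Z(j, K) = 3*(-1/8) + j = -3/8 + j)
(-14460 - 49120)*(31966 + Z(J, -7)) = (-14460 - 49120)*(31966 + (-3/8 - 30)) = -63580*(31966 - 243/8) = -63580*255485/8 = -4060934075/2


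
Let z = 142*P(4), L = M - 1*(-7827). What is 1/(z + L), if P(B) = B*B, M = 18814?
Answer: 1/28913 ≈ 3.4587e-5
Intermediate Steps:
P(B) = B²
L = 26641 (L = 18814 - 1*(-7827) = 18814 + 7827 = 26641)
z = 2272 (z = 142*4² = 142*16 = 2272)
1/(z + L) = 1/(2272 + 26641) = 1/28913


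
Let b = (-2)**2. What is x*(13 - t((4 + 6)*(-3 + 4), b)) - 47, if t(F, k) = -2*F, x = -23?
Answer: -806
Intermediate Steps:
b = 4
x*(13 - t((4 + 6)*(-3 + 4), b)) - 47 = -23*(13 - (-2)*(4 + 6)*(-3 + 4)) - 47 = -23*(13 - (-2)*10*1) - 47 = -23*(13 - (-2)*10) - 47 = -23*(13 - 1*(-20)) - 47 = -23*(13 + 20) - 47 = -23*33 - 47 = -759 - 47 = -806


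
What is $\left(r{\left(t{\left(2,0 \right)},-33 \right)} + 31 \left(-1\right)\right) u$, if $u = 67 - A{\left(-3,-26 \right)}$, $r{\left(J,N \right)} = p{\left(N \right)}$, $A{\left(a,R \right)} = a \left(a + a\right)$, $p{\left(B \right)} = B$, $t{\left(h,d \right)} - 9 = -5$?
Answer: $-3136$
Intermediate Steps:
$t{\left(h,d \right)} = 4$ ($t{\left(h,d \right)} = 9 - 5 = 4$)
$A{\left(a,R \right)} = 2 a^{2}$ ($A{\left(a,R \right)} = a 2 a = 2 a^{2}$)
$r{\left(J,N \right)} = N$
$u = 49$ ($u = 67 - 2 \left(-3\right)^{2} = 67 - 2 \cdot 9 = 67 - 18 = 49$)
$\left(r{\left(t{\left(2,0 \right)},-33 \right)} + 31 \left(-1\right)\right) u = \left(-33 + 31 \left(-1\right)\right) 49 = \left(-33 - 31\right) 49 = \left(-64\right) 49 = -3136$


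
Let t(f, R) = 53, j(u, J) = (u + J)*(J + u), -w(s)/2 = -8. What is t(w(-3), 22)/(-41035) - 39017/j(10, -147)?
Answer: -1602057352/770185915 ≈ -2.0801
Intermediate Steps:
w(s) = 16 (w(s) = -2*(-8) = 16)
j(u, J) = (J + u)² (j(u, J) = (J + u)*(J + u) = (J + u)²)
t(w(-3), 22)/(-41035) - 39017/j(10, -147) = 53/(-41035) - 39017/(-147 + 10)² = 53*(-1/41035) - 39017/((-137)²) = -53/41035 - 39017/18769 = -1602057352/770185915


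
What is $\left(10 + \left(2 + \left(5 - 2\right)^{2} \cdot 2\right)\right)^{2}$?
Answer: $900$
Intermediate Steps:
$\left(10 + \left(2 + \left(5 - 2\right)^{2} \cdot 2\right)\right)^{2} = \left(10 + \left(2 + 3^{2} \cdot 2\right)\right)^{2} = \left(10 + \left(2 + 9 \cdot 2\right)\right)^{2} = \left(10 + \left(2 + 18\right)\right)^{2} = \left(10 + 20\right)^{2} = 30^{2} = 900$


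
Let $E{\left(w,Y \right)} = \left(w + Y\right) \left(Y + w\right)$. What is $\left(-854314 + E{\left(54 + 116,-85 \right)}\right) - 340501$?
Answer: $-1187590$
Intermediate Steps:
$E{\left(w,Y \right)} = \left(Y + w\right)^{2}$ ($E{\left(w,Y \right)} = \left(Y + w\right) \left(Y + w\right) = \left(Y + w\right)^{2}$)
$\left(-854314 + E{\left(54 + 116,-85 \right)}\right) - 340501 = \left(-854314 + \left(-85 + \left(54 + 116\right)\right)^{2}\right) - 340501 = \left(-854314 + \left(-85 + 170\right)^{2}\right) - 340501 = \left(-854314 + 85^{2}\right) - 340501 = \left(-854314 + 7225\right) - 340501 = -847089 - 340501 = -1187590$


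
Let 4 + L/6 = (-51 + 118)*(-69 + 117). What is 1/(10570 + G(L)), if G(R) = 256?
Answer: 1/10826 ≈ 9.2370e-5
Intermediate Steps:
L = 19272 (L = -24 + 6*((-51 + 118)*(-69 + 117)) = -24 + 6*(67*48) = -24 + 6*3216 = -24 + 19296 = 19272)
1/(10570 + G(L)) = 1/(10570 + 256) = 1/10826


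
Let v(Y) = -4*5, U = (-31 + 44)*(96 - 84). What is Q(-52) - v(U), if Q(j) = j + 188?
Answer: 156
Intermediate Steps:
Q(j) = 188 + j
U = 156 (U = 13*12 = 156)
v(Y) = -20
Q(-52) - v(U) = (188 - 52) - 1*(-20) = 136 + 20 = 156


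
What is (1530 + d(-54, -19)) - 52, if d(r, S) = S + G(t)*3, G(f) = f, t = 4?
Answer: 1471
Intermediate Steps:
d(r, S) = 12 + S (d(r, S) = S + 4*3 = S + 12 = 12 + S)
(1530 + d(-54, -19)) - 52 = (1530 + (12 - 19)) - 52 = (1530 - 7) - 52 = 1523 - 52 = 1471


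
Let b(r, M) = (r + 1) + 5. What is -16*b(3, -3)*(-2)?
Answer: 288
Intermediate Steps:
b(r, M) = 6 + r (b(r, M) = (1 + r) + 5 = 6 + r)
-16*b(3, -3)*(-2) = -16*(6 + 3)*(-2) = -16*9*(-2) = -144*(-2) = 288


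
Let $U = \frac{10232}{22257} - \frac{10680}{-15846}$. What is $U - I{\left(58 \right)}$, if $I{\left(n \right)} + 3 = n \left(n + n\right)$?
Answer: $- \frac{395233816153}{58780737} \approx -6723.9$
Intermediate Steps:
$I{\left(n \right)} = -3 + 2 n^{2}$ ($I{\left(n \right)} = -3 + n \left(n + n\right) = -3 + n 2 n = -3 + 2 n^{2}$)
$U = \frac{66640172}{58780737}$ ($U = 10232 \cdot \frac{1}{22257} - - \frac{1780}{2641} = \frac{10232}{22257} + \frac{1780}{2641} = \frac{66640172}{58780737} \approx 1.1337$)
$U - I{\left(58 \right)} = \frac{66640172}{58780737} - \left(-3 + 2 \cdot 58^{2}\right) = \frac{66640172}{58780737} - \left(-3 + 2 \cdot 3364\right) = \frac{66640172}{58780737} - \left(-3 + 6728\right) = \frac{66640172}{58780737} - 6725 = - \frac{395233816153}{58780737}$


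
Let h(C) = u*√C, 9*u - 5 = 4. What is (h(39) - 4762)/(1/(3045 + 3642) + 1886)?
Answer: -31843494/12611683 + 6687*√39/12611683 ≈ -2.5216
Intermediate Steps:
u = 1 (u = 5/9 + (⅑)*4 = 5/9 + 4/9 = 1)
h(C) = √C (h(C) = 1*√C = √C)
(h(39) - 4762)/(1/(3045 + 3642) + 1886) = (√39 - 4762)/(1/(3045 + 3642) + 1886) = (-4762 + √39)/(1/6687 + 1886) = (-4762 + √39)/(12611683/6687) = (-4762 + √39)*(6687/12611683) = -31843494/12611683 + 6687*√39/12611683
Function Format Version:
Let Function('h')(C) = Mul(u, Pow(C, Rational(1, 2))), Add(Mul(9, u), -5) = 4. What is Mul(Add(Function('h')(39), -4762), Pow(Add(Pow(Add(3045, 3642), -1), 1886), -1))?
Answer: Add(Rational(-31843494, 12611683), Mul(Rational(6687, 12611683), Pow(39, Rational(1, 2)))) ≈ -2.5216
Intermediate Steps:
u = 1 (u = Add(Rational(5, 9), Mul(Rational(1, 9), 4)) = Add(Rational(5, 9), Rational(4, 9)) = 1)
Function('h')(C) = Pow(C, Rational(1, 2)) (Function('h')(C) = Mul(1, Pow(C, Rational(1, 2))) = Pow(C, Rational(1, 2)))
Mul(Add(Function('h')(39), -4762), Pow(Add(Pow(Add(3045, 3642), -1), 1886), -1)) = Mul(Add(Pow(39, Rational(1, 2)), -4762), Pow(Add(Pow(Add(3045, 3642), -1), 1886), -1)) = Mul(Add(-4762, Pow(39, Rational(1, 2))), Pow(Add(Pow(6687, -1), 1886), -1)) = Mul(Add(-4762, Pow(39, Rational(1, 2))), Pow(Add(Rational(1, 6687), 1886), -1)) = Mul(Add(-4762, Pow(39, Rational(1, 2))), Pow(Rational(12611683, 6687), -1)) = Mul(Add(-4762, Pow(39, Rational(1, 2))), Rational(6687, 12611683)) = Add(Rational(-31843494, 12611683), Mul(Rational(6687, 12611683), Pow(39, Rational(1, 2))))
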